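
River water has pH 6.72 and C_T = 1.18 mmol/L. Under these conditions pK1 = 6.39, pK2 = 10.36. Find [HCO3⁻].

[HCO3⁻] = 0.804 mmol/L

α₁ = 1 / (1 + [H⁺]/K1 + K2/[H⁺]) = 1 / (1 + 10^-0.33 + 10^-3.64)
   = 1 / (1 + 0.46774 + 0.00022909) = 1/1.4680 = 0.6812
[HCO3⁻] = α₁ × DIC = 0.6812 × 1.18 = 0.804 mmol/L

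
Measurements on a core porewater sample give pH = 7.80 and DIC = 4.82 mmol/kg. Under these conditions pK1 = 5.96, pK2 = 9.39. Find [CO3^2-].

[CO3²⁻] = 0.119 mmol/kg

α₂ = 1 / (1 + [H⁺]/K2 + [H⁺]²/(K1K2)) = 1 / (1 + 10^+1.59 + 10^-0.25)
   = 1 / (1 + 38.905 + 0.56234) = 1/40.467 = 0.02471
[CO3²⁻] = α₂ × DIC = 0.02471 × 4.82 = 0.119 mmol/kg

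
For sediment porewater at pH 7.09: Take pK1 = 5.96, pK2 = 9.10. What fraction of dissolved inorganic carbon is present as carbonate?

α₂ = 1 / (1 + [H⁺]/K2 + [H⁺]²/(K1K2)) = 1 / (1 + 10^+2.01 + 10^+0.88)
   = 1 / (1 + 102.33 + 7.5858) = 1/110.92 = 0.009016

α₂ = 0.00902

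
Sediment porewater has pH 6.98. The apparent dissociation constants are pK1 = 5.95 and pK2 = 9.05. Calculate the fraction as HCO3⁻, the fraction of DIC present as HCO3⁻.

α₁ = 0.908

α₁ = 1 / (1 + [H⁺]/K1 + K2/[H⁺]) = 1 / (1 + 10^-1.03 + 10^-2.07)
   = 1 / (1 + 0.093325 + 0.0085114) = 1/1.1018 = 0.9076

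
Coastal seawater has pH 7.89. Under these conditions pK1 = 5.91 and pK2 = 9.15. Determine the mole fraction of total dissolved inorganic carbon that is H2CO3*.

α₀ = 0.00983

α₀ = 1 / (1 + K1/[H⁺] + K1K2/[H⁺]²) = 1 / (1 + 10^+1.98 + 10^+0.72)
   = 1 / (1 + 95.499 + 5.2481) = 1/101.75 = 0.009828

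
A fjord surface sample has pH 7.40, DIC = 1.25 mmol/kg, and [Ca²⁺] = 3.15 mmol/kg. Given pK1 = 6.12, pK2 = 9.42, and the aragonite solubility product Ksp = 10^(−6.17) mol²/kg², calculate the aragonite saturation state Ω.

Ω = 0.0524

α₂ = 1 / (1 + [H⁺]/K2 + [H⁺]²/(K1K2)) = 1 / (1 + 10^+2.02 + 10^+0.74)
   = 1 / (1 + 104.71 + 5.4954) = 1/111.21 = 0.008992
[CO3²⁻] = α₂ × DIC = 0.008992 × 1.25 = 0.01124 mmol/kg = 11.24 μmol/kg
Ksp = 10^(−6.17) = 6.761×10^-7
Ω = [Ca²⁺][CO3²⁻]/Ksp = (3.15×10^-3)(1.124×10^-5) / 6.761×10^-7 = 0.0524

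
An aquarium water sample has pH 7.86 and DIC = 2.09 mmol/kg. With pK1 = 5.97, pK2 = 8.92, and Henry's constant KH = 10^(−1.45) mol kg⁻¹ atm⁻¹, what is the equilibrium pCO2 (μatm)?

pCO2 = 690 μatm

α₀ = 1 / (1 + K1/[H⁺] + K1K2/[H⁺]²) = 1 / (1 + 10^+1.89 + 10^+0.83)
   = 1 / (1 + 77.625 + 6.7608) = 1/85.386 = 0.01171
[CO2*] = α₀ × DIC = 0.01171 × 2.09 = 0.02448 mmol/kg
pCO2 = [CO2*]/KH = 2.448×10^-5 / 3.548×10^-2 = 690 μatm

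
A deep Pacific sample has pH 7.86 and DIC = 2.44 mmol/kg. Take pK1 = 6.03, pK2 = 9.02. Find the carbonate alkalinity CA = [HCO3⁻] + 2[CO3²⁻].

CA = [HCO3⁻] + 2[CO3²⁻] = (α₁ + 2α₂)·DIC
At pH 7.86: [H⁺]/K1 = 10^-1.83 = 0.014791, K2/[H⁺] = 10^-1.16 = 0.069183
α₁ = 1/(1 + 0.014791 + 0.069183) = 1/1.0840 = 0.9225; α₂ = α₁·K2/[H⁺] = 0.06382
α₁ + 2α₂ = 1.0502
CA = 1.0502 × 2.44 = 2.56 mmol/kg

CA = 2.56 mmol/kg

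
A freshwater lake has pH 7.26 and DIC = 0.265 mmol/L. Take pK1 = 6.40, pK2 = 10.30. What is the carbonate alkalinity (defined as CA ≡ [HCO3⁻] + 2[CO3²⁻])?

CA = 0.233 mmol/L

CA = [HCO3⁻] + 2[CO3²⁻] = (α₁ + 2α₂)·DIC
At pH 7.26: [H⁺]/K1 = 10^-0.86 = 0.13804, K2/[H⁺] = 10^-3.04 = 0.00091201
α₁ = 1/(1 + 0.13804 + 0.00091201) = 1/1.1390 = 0.8780; α₂ = α₁·K2/[H⁺] = 0.0008007
α₁ + 2α₂ = 0.8796
CA = 0.8796 × 0.265 = 0.233 mmol/L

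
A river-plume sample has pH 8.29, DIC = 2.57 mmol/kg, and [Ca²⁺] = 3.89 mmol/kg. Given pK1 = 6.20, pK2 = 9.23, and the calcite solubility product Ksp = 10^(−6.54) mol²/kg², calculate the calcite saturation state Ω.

α₂ = 1 / (1 + [H⁺]/K2 + [H⁺]²/(K1K2)) = 1 / (1 + 10^+0.94 + 10^-1.15)
   = 1 / (1 + 8.7096 + 0.070795) = 1/9.7804 = 0.1022
[CO3²⁻] = α₂ × DIC = 0.1022 × 2.57 = 0.2628 mmol/kg
Ksp = 10^(−6.54) = 2.884×10^-7
Ω = [Ca²⁺][CO3²⁻]/Ksp = (3.89×10^-3)(2.628×10^-4) / 2.884×10^-7 = 3.54

Ω = 3.54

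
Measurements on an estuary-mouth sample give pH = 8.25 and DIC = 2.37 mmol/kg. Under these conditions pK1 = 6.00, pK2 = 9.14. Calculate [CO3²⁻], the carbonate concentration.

α₂ = 1 / (1 + [H⁺]/K2 + [H⁺]²/(K1K2)) = 1 / (1 + 10^+0.89 + 10^-1.36)
   = 1 / (1 + 7.7625 + 0.043652) = 1/8.8061 = 0.1136
[CO3²⁻] = α₂ × DIC = 0.1136 × 2.37 = 0.269 mmol/kg

[CO3²⁻] = 0.269 mmol/kg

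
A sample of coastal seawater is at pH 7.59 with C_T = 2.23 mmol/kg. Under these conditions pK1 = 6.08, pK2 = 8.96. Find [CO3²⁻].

[CO3²⁻] = 0.0886 mmol/kg

α₂ = 1 / (1 + [H⁺]/K2 + [H⁺]²/(K1K2)) = 1 / (1 + 10^+1.37 + 10^-0.14)
   = 1 / (1 + 23.442 + 0.72444) = 1/25.167 = 0.03974
[CO3²⁻] = α₂ × DIC = 0.03974 × 2.23 = 0.0886 mmol/kg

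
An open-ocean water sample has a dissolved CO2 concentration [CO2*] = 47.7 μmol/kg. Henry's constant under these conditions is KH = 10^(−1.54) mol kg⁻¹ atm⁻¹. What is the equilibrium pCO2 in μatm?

pCO2 = 1650 μatm

KH = 10^(−1.54) = 2.884×10^-2 mol kg⁻¹ atm⁻¹
pCO2 = [CO2*]/KH = 47.7×10^-6 / 2.884×10^-2 = 1.65×10^-3 atm = 1650 μatm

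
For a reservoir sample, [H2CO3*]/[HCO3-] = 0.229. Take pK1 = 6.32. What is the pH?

pH = 6.96

From K1 = [H⁺][HCO3-]/[H2CO3*]:  pH = pK1 − log₁₀([H2CO3*]/[HCO3-])
log₁₀(0.229) = -0.640
pH = 6.32 − (-0.640) = 6.96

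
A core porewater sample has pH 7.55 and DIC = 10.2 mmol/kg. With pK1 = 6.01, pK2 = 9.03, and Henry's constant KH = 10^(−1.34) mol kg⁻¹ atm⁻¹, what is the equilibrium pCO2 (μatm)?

pCO2 = 6060 μatm

α₀ = 1 / (1 + K1/[H⁺] + K1K2/[H⁺]²) = 1 / (1 + 10^+1.54 + 10^+0.06)
   = 1 / (1 + 34.674 + 1.1482) = 1/36.822 = 0.02716
[CO2*] = α₀ × DIC = 0.02716 × 10.2 = 0.2770 mmol/kg
pCO2 = [CO2*]/KH = 2.770×10^-4 / 4.571×10^-2 = 6060 μatm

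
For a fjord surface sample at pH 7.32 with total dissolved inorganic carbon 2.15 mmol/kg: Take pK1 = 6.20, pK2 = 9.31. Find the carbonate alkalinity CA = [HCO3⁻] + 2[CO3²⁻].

CA = [HCO3⁻] + 2[CO3²⁻] = (α₁ + 2α₂)·DIC
At pH 7.32: [H⁺]/K1 = 10^-1.12 = 0.075858, K2/[H⁺] = 10^-1.99 = 0.010233
α₁ = 1/(1 + 0.075858 + 0.010233) = 1/1.0861 = 0.9207; α₂ = α₁·K2/[H⁺] = 0.009422
α₁ + 2α₂ = 0.9396
CA = 0.9396 × 2.15 = 2.02 mmol/kg

CA = 2.02 mmol/kg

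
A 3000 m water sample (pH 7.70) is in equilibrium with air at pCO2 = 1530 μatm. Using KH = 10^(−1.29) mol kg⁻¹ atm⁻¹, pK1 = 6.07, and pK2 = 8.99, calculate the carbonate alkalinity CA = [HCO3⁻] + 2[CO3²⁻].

[CO2*] = KH · pCO2 = 10^(−1.29) × 1530×10^-6 = 7.847×10^-5 mol/kg
α₀ = 1/(1 + K1/[H⁺] + K1K2/[H⁺]²) = 1/(1 + 10^+1.63 + 10^+0.34) = 0.02181
DIC = [CO2*]/α₀ = 7.847×10^-5 / 0.02181 = 3.597 mmol/kg
CA = (α₁ + 2α₂)·DIC = (0.9305 + 2×0.04772) × 3.597 = 3.69 mmol/kg

CA = 3.69 mmol/kg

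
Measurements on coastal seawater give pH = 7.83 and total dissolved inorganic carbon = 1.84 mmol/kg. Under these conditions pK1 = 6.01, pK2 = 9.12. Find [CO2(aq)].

α₀ = 1 / (1 + K1/[H⁺] + K1K2/[H⁺]²) = 1 / (1 + 10^+1.82 + 10^+0.53)
   = 1 / (1 + 66.069 + 3.3884) = 1/70.458 = 0.01419
[CO2*] = α₀ × DIC = 0.01419 × 1.84 = 0.0261 mmol/kg

[CO2*] = 0.0261 mmol/kg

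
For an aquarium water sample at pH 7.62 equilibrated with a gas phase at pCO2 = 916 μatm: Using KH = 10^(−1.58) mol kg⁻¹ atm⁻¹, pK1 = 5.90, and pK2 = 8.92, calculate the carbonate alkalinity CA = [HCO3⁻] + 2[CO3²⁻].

[CO2*] = KH · pCO2 = 10^(−1.58) × 916×10^-6 = 2.409×10^-5 mol/kg
α₀ = 1/(1 + K1/[H⁺] + K1K2/[H⁺]²) = 1/(1 + 10^+1.72 + 10^+0.42) = 0.01782
DIC = [CO2*]/α₀ = 2.409×10^-5 / 0.01782 = 1.352 mmol/kg
CA = (α₁ + 2α₂)·DIC = (0.9353 + 2×0.04688) × 1.352 = 1.39 mmol/kg

CA = 1.39 mmol/kg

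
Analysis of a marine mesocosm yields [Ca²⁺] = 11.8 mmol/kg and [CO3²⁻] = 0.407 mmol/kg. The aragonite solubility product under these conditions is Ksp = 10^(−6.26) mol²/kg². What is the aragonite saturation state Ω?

Ksp = 10^(−6.26) = 5.495×10^-7
Ω = [Ca²⁺][CO3²⁻]/Ksp = (11.8×10^-3)(0.407×10^-3) / 5.495×10^-7 = 8.74

Ω = 8.74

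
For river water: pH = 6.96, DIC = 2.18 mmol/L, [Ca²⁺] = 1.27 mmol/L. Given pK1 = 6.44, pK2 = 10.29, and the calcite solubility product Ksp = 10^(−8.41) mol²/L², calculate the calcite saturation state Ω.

Ω = 0.256

α₂ = 1 / (1 + [H⁺]/K2 + [H⁺]²/(K1K2)) = 1 / (1 + 10^+3.33 + 10^+2.81)
   = 1 / (1 + 2138.0 + 645.65) = 1/2784.6 = 0.0003591
[CO3²⁻] = α₂ × DIC = 0.0003591 × 2.18 = 0.0007829 mmol/L = 0.7829 μmol/L
Ksp = 10^(−8.41) = 3.890×10^-9
Ω = [Ca²⁺][CO3²⁻]/Ksp = (1.27×10^-3)(7.829×10^-7) / 3.890×10^-9 = 0.256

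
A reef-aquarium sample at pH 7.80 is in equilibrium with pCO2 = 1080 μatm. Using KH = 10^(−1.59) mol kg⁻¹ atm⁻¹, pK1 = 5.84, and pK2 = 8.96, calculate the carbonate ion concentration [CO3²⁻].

[CO3²⁻] = 0.175 mmol/kg

[CO2*] = KH · pCO2 = 10^(−1.59) × 1080×10^-6 = 2.776×10^-5 mol/kg
α₀ = 1/(1 + K1/[H⁺] + K1K2/[H⁺]²) = 1/(1 + 10^+1.96 + 10^+0.80) = 0.01015
DIC = [CO2*]/α₀ = 2.776×10^-5 / 0.01015 = 2.735 mmol/kg
[CO3²⁻] = α₂·DIC; α₂ = 0.06405, so [CO3²⁻] = 0.06405 × 2.735 = 0.175 mmol/kg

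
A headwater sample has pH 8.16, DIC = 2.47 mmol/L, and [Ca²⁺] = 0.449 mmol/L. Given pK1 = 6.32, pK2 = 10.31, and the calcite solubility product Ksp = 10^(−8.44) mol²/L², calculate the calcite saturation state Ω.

Ω = 2.12

α₂ = 1 / (1 + [H⁺]/K2 + [H⁺]²/(K1K2)) = 1 / (1 + 10^+2.15 + 10^+0.31)
   = 1 / (1 + 141.25 + 2.0417) = 1/144.30 = 0.006930
[CO3²⁻] = α₂ × DIC = 0.006930 × 2.47 = 0.01712 mmol/L = 17.12 μmol/L
Ksp = 10^(−8.44) = 3.631×10^-9
Ω = [Ca²⁺][CO3²⁻]/Ksp = (0.449×10^-3)(1.712×10^-5) / 3.631×10^-9 = 2.12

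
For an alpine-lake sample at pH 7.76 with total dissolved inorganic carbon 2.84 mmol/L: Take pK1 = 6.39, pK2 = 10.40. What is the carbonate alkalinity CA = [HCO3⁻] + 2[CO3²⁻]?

CA = 2.73 mmol/L

CA = [HCO3⁻] + 2[CO3²⁻] = (α₁ + 2α₂)·DIC
At pH 7.76: [H⁺]/K1 = 10^-1.37 = 0.042658, K2/[H⁺] = 10^-2.64 = 0.0022909
α₁ = 1/(1 + 0.042658 + 0.0022909) = 1/1.0449 = 0.9570; α₂ = α₁·K2/[H⁺] = 0.002192
α₁ + 2α₂ = 0.9614
CA = 0.9614 × 2.84 = 2.73 mmol/L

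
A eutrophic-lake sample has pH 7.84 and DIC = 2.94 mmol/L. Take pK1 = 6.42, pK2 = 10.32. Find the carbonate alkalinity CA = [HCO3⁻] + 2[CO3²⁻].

CA = 2.84 mmol/L

CA = [HCO3⁻] + 2[CO3²⁻] = (α₁ + 2α₂)·DIC
At pH 7.84: [H⁺]/K1 = 10^-1.42 = 0.038019, K2/[H⁺] = 10^-2.48 = 0.0033113
α₁ = 1/(1 + 0.038019 + 0.0033113) = 1/1.0413 = 0.9603; α₂ = α₁·K2/[H⁺] = 0.003180
α₁ + 2α₂ = 0.9667
CA = 0.9667 × 2.94 = 2.84 mmol/L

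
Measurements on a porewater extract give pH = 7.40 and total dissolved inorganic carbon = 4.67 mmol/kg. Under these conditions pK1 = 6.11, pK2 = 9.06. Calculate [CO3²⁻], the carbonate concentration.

[CO3²⁻] = 0.0952 mmol/kg

α₂ = 1 / (1 + [H⁺]/K2 + [H⁺]²/(K1K2)) = 1 / (1 + 10^+1.66 + 10^+0.37)
   = 1 / (1 + 45.709 + 2.3442) = 1/49.053 = 0.02039
[CO3²⁻] = α₂ × DIC = 0.02039 × 4.67 = 0.0952 mmol/kg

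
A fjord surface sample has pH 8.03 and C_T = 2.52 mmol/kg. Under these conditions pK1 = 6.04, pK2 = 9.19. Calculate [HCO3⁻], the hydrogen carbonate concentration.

α₁ = 1 / (1 + [H⁺]/K1 + K2/[H⁺]) = 1 / (1 + 10^-1.99 + 10^-1.16)
   = 1 / (1 + 0.010233 + 0.069183) = 1/1.0794 = 0.9264
[HCO3⁻] = α₁ × DIC = 0.9264 × 2.52 = 2.33 mmol/kg

[HCO3⁻] = 2.33 mmol/kg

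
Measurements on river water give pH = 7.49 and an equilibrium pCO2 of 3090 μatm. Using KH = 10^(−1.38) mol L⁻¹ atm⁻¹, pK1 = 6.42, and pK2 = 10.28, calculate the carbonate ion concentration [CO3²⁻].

[CO3²⁻] = 2.45 μmol/L

[CO2*] = KH · pCO2 = 10^(−1.38) × 3090×10^-6 = 1.288×10^-4 mol/L
α₀ = 1/(1 + K1/[H⁺] + K1K2/[H⁺]²) = 1/(1 + 10^+1.07 + 10^-1.72) = 0.07832
DIC = [CO2*]/α₀ = 1.288×10^-4 / 0.07832 = 1.645 mmol/L
[CO3²⁻] = α₂·DIC; α₂ = 0.001492, so [CO3²⁻] = 0.001492 × 1.645 = 0.00245 mmol/L = 2.45 μmol/L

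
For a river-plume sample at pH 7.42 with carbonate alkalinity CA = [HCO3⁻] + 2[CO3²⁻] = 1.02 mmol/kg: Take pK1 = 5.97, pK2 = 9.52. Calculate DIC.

CA = [HCO3⁻] + 2[CO3²⁻] = (α₁ + 2α₂)·DIC
At pH 7.42: [H⁺]/K1 = 10^-1.45 = 0.035481, K2/[H⁺] = 10^-2.10 = 0.0079433
α₁ = 1/(1 + 0.035481 + 0.0079433) = 1/1.0434 = 0.9584; α₂ = α₁·K2/[H⁺] = 0.007613
α₁ + 2α₂ = 0.9736
DIC = CA / (α₁ + 2α₂) = 1.02 / 0.9736 = 1.05 mmol/kg

DIC = 1.05 mmol/kg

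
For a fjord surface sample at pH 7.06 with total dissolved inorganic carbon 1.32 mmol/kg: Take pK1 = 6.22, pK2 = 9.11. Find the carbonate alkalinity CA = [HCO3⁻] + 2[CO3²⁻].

CA = [HCO3⁻] + 2[CO3²⁻] = (α₁ + 2α₂)·DIC
At pH 7.06: [H⁺]/K1 = 10^-0.84 = 0.14454, K2/[H⁺] = 10^-2.05 = 0.0089125
α₁ = 1/(1 + 0.14454 + 0.0089125) = 1/1.1535 = 0.8670; α₂ = α₁·K2/[H⁺] = 0.007727
α₁ + 2α₂ = 0.8824
CA = 0.8824 × 1.32 = 1.16 mmol/kg

CA = 1.16 mmol/kg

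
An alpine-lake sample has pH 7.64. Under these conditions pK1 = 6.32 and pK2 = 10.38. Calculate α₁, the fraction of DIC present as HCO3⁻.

α₁ = 0.953

α₁ = 1 / (1 + [H⁺]/K1 + K2/[H⁺]) = 1 / (1 + 10^-1.32 + 10^-2.74)
   = 1 / (1 + 0.047863 + 0.0018197) = 1/1.0497 = 0.9527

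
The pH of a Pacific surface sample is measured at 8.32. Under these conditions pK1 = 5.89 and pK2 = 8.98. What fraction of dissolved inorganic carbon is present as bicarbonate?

α₁ = 1 / (1 + [H⁺]/K1 + K2/[H⁺]) = 1 / (1 + 10^-2.43 + 10^-0.66)
   = 1 / (1 + 0.0037154 + 0.21878) = 1/1.2225 = 0.8180

α₁ = 0.818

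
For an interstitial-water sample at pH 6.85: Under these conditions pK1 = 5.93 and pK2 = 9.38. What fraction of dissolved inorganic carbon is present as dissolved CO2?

α₀ = 0.107

α₀ = 1 / (1 + K1/[H⁺] + K1K2/[H⁺]²) = 1 / (1 + 10^+0.92 + 10^-1.61)
   = 1 / (1 + 8.3176 + 0.024547) = 1/9.3422 = 0.1070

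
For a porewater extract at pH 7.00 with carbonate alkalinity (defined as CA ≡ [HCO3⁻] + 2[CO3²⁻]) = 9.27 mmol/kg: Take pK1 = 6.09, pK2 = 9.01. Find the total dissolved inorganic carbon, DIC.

DIC = 10.3 mmol/kg

CA = [HCO3⁻] + 2[CO3²⁻] = (α₁ + 2α₂)·DIC
At pH 7.00: [H⁺]/K1 = 10^-0.91 = 0.12303, K2/[H⁺] = 10^-2.01 = 0.0097724
α₁ = 1/(1 + 0.12303 + 0.0097724) = 1/1.1328 = 0.8828; α₂ = α₁·K2/[H⁺] = 0.008627
α₁ + 2α₂ = 0.9000
DIC = CA / (α₁ + 2α₂) = 9.27 / 0.9000 = 10.3 mmol/kg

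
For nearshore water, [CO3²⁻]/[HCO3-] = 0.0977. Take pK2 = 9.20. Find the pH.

From K2 = [H⁺][CO3²⁻]/[HCO3-]:  pH = pK2 + log₁₀([CO3²⁻]/[HCO3-])
log₁₀(0.0977) = -1.010
pH = 9.20 + (-1.010) = 8.19

pH = 8.19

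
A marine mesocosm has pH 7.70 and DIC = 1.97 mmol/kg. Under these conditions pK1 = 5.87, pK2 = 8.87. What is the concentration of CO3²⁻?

α₂ = 1 / (1 + [H⁺]/K2 + [H⁺]²/(K1K2)) = 1 / (1 + 10^+1.17 + 10^-0.66)
   = 1 / (1 + 14.791 + 0.21878) = 1/16.010 = 0.06246
[CO3²⁻] = α₂ × DIC = 0.06246 × 1.97 = 0.123 mmol/kg

[CO3²⁻] = 0.123 mmol/kg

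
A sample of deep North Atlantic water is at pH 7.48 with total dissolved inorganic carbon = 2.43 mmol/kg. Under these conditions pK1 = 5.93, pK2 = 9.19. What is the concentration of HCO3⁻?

[HCO3⁻] = 2.32 mmol/kg

α₁ = 1 / (1 + [H⁺]/K1 + K2/[H⁺]) = 1 / (1 + 10^-1.55 + 10^-1.71)
   = 1 / (1 + 0.028184 + 0.019498) = 1/1.0477 = 0.9545
[HCO3⁻] = α₁ × DIC = 0.9545 × 2.43 = 2.32 mmol/kg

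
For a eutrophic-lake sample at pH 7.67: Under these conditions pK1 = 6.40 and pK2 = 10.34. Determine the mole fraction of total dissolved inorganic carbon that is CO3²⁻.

α₂ = 1 / (1 + [H⁺]/K2 + [H⁺]²/(K1K2)) = 1 / (1 + 10^+2.67 + 10^+1.40)
   = 1 / (1 + 467.74 + 25.119) = 1/493.85 = 0.002025

α₂ = 0.00202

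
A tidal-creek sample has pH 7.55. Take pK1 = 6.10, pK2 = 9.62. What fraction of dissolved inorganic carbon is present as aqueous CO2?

α₀ = 1 / (1 + K1/[H⁺] + K1K2/[H⁺]²) = 1 / (1 + 10^+1.45 + 10^-0.62)
   = 1 / (1 + 28.184 + 0.23988) = 1/29.424 = 0.03399

α₀ = 0.0340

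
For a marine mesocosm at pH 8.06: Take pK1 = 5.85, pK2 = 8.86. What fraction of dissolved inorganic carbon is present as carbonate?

α₂ = 0.136

α₂ = 1 / (1 + [H⁺]/K2 + [H⁺]²/(K1K2)) = 1 / (1 + 10^+0.80 + 10^-1.41)
   = 1 / (1 + 6.3096 + 0.038905) = 1/7.3485 = 0.1361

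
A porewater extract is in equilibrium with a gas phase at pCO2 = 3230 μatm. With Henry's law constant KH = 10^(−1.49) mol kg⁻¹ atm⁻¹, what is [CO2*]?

[CO2*] = 105 μmol/kg

KH = 10^(−1.49) = 3.236×10^-2 mol kg⁻¹ atm⁻¹
[CO2*] = KH · pCO2 = 3.236×10^-2 × 3230×10^-6 atm = 1.05×10^-4 mol/kg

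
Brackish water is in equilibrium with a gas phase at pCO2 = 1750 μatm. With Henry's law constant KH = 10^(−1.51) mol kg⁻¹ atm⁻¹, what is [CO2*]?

KH = 10^(−1.51) = 3.090×10^-2 mol kg⁻¹ atm⁻¹
[CO2*] = KH · pCO2 = 3.090×10^-2 × 1750×10^-6 atm = 5.41×10^-5 mol/kg

[CO2*] = 54.1 μmol/kg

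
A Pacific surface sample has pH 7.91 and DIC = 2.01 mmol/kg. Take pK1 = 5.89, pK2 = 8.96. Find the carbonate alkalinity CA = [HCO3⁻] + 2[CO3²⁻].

CA = [HCO3⁻] + 2[CO3²⁻] = (α₁ + 2α₂)·DIC
At pH 7.91: [H⁺]/K1 = 10^-2.02 = 0.0095499, K2/[H⁺] = 10^-1.05 = 0.089125
α₁ = 1/(1 + 0.0095499 + 0.089125) = 1/1.0987 = 0.9102; α₂ = α₁·K2/[H⁺] = 0.08112
α₁ + 2α₂ = 1.0724
CA = 1.0724 × 2.01 = 2.16 mmol/kg

CA = 2.16 mmol/kg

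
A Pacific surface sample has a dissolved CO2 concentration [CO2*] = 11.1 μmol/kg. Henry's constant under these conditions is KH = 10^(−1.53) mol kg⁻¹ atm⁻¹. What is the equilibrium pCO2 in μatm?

pCO2 = 376 μatm

KH = 10^(−1.53) = 2.951×10^-2 mol kg⁻¹ atm⁻¹
pCO2 = [CO2*]/KH = 11.1×10^-6 / 2.951×10^-2 = 3.76×10^-4 atm = 376 μatm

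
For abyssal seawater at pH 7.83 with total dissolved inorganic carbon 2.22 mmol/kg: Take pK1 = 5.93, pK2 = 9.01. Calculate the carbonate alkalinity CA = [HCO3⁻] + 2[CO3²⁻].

CA = 2.33 mmol/kg

CA = [HCO3⁻] + 2[CO3²⁻] = (α₁ + 2α₂)·DIC
At pH 7.83: [H⁺]/K1 = 10^-1.90 = 0.012589, K2/[H⁺] = 10^-1.18 = 0.066069
α₁ = 1/(1 + 0.012589 + 0.066069) = 1/1.0787 = 0.9271; α₂ = α₁·K2/[H⁺] = 0.06125
α₁ + 2α₂ = 1.0496
CA = 1.0496 × 2.22 = 2.33 mmol/kg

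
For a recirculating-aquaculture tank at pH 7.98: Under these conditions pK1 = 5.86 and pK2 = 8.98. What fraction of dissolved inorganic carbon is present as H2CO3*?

α₀ = 0.00685

α₀ = 1 / (1 + K1/[H⁺] + K1K2/[H⁺]²) = 1 / (1 + 10^+2.12 + 10^+1.12)
   = 1 / (1 + 131.83 + 13.183) = 1/146.01 = 0.006849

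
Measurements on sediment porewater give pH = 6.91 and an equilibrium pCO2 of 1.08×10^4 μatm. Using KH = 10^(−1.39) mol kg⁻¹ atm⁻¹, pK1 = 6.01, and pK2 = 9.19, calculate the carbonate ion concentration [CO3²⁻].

[CO3²⁻] = 18.3 μmol/kg

[CO2*] = KH · pCO2 = 10^(−1.39) × 1.08×10^4×10^-6 = 4.400×10^-4 mol/kg
α₀ = 1/(1 + K1/[H⁺] + K1K2/[H⁺]²) = 1/(1 + 10^+0.90 + 10^-1.38) = 0.1113
DIC = [CO2*]/α₀ = 4.400×10^-4 / 0.1113 = 3.953 mmol/kg
[CO3²⁻] = α₂·DIC; α₂ = 0.004640, so [CO3²⁻] = 0.004640 × 3.953 = 0.0183 mmol/kg = 18.3 μmol/kg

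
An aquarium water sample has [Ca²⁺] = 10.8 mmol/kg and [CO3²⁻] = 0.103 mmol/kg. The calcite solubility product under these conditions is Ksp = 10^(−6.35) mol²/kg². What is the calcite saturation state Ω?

Ω = 2.49

Ksp = 10^(−6.35) = 4.467×10^-7
Ω = [Ca²⁺][CO3²⁻]/Ksp = (10.8×10^-3)(0.103×10^-3) / 4.467×10^-7 = 2.49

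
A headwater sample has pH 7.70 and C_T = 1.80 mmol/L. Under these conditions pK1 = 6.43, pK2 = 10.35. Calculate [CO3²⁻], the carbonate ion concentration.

[CO3²⁻] = 3.82 μmol/L

α₂ = 1 / (1 + [H⁺]/K2 + [H⁺]²/(K1K2)) = 1 / (1 + 10^+2.65 + 10^+1.38)
   = 1 / (1 + 446.68 + 23.988) = 1/471.67 = 0.002120
[CO3²⁻] = α₂ × DIC = 0.002120 × 1.80 = 0.00382 mmol/L = 3.82 μmol/L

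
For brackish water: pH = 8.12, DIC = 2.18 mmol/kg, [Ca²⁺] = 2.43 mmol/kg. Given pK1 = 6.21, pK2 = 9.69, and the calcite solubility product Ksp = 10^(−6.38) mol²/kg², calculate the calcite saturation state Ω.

Ω = 0.329

α₂ = 1 / (1 + [H⁺]/K2 + [H⁺]²/(K1K2)) = 1 / (1 + 10^+1.57 + 10^-0.34)
   = 1 / (1 + 37.154 + 0.45709) = 1/38.611 = 0.02590
[CO3²⁻] = α₂ × DIC = 0.02590 × 2.18 = 0.05646 mmol/kg
Ksp = 10^(−6.38) = 4.169×10^-7
Ω = [Ca²⁺][CO3²⁻]/Ksp = (2.43×10^-3)(5.646×10^-5) / 4.169×10^-7 = 0.329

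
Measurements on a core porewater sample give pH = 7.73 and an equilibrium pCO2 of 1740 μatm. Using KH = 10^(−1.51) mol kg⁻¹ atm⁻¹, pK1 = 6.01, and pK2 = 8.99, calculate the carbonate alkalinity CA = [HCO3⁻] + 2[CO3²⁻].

CA = 3.13 mmol/kg

[CO2*] = KH · pCO2 = 10^(−1.51) × 1740×10^-6 = 5.377×10^-5 mol/kg
α₀ = 1/(1 + K1/[H⁺] + K1K2/[H⁺]²) = 1/(1 + 10^+1.72 + 10^+0.46) = 0.01774
DIC = [CO2*]/α₀ = 5.377×10^-5 / 0.01774 = 3.031 mmol/kg
CA = (α₁ + 2α₂)·DIC = (0.9311 + 2×0.05117) × 3.031 = 3.13 mmol/kg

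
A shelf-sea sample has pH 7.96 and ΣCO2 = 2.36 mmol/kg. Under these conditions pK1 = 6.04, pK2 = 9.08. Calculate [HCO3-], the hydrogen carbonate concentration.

α₁ = 1 / (1 + [H⁺]/K1 + K2/[H⁺]) = 1 / (1 + 10^-1.92 + 10^-1.12)
   = 1 / (1 + 0.012023 + 0.075858) = 1/1.0879 = 0.9192
[HCO3⁻] = α₁ × DIC = 0.9192 × 2.36 = 2.17 mmol/kg

[HCO3⁻] = 2.17 mmol/kg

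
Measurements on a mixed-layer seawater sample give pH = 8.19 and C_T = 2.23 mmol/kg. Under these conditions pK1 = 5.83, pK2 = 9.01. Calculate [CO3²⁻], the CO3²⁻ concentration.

[CO3²⁻] = 0.292 mmol/kg

α₂ = 1 / (1 + [H⁺]/K2 + [H⁺]²/(K1K2)) = 1 / (1 + 10^+0.82 + 10^-1.54)
   = 1 / (1 + 6.6069 + 0.028840) = 1/7.6358 = 0.1310
[CO3²⁻] = α₂ × DIC = 0.1310 × 2.23 = 0.292 mmol/kg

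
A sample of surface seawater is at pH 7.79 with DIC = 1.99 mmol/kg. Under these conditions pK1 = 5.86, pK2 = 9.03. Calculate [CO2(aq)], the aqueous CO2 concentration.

[CO2*] = 0.0219 mmol/kg

α₀ = 1 / (1 + K1/[H⁺] + K1K2/[H⁺]²) = 1 / (1 + 10^+1.93 + 10^+0.69)
   = 1 / (1 + 85.114 + 4.8978) = 1/91.012 = 0.01099
[CO2*] = α₀ × DIC = 0.01099 × 1.99 = 0.0219 mmol/kg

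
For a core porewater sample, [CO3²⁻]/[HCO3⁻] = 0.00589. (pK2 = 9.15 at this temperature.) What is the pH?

From K2 = [H⁺][CO3²⁻]/[HCO3⁻]:  pH = pK2 + log₁₀([CO3²⁻]/[HCO3⁻])
log₁₀(0.00589) = -2.230
pH = 9.15 + (-2.230) = 6.92

pH = 6.92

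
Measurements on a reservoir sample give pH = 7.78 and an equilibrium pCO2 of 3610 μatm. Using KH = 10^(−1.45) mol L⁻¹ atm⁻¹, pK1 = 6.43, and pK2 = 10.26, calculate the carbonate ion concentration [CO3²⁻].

[CO3²⁻] = 9.50 μmol/L

[CO2*] = KH · pCO2 = 10^(−1.45) × 3610×10^-6 = 1.281×10^-4 mol/L
α₀ = 1/(1 + K1/[H⁺] + K1K2/[H⁺]²) = 1/(1 + 10^+1.35 + 10^-1.13) = 0.04262
DIC = [CO2*]/α₀ = 1.281×10^-4 / 0.04262 = 3.005 mmol/L
[CO3²⁻] = α₂·DIC; α₂ = 0.003160, so [CO3²⁻] = 0.003160 × 3.005 = 0.00950 mmol/L = 9.50 μmol/L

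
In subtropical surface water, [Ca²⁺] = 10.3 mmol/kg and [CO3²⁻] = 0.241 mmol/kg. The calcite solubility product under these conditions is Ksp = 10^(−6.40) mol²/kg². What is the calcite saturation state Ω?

Ω = 6.24

Ksp = 10^(−6.40) = 3.981×10^-7
Ω = [Ca²⁺][CO3²⁻]/Ksp = (10.3×10^-3)(0.241×10^-3) / 3.981×10^-7 = 6.24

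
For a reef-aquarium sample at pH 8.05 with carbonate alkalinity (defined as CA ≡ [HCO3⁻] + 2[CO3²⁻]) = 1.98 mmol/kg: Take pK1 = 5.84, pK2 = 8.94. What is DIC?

DIC = 1.79 mmol/kg

CA = [HCO3⁻] + 2[CO3²⁻] = (α₁ + 2α₂)·DIC
At pH 8.05: [H⁺]/K1 = 10^-2.21 = 0.0061660, K2/[H⁺] = 10^-0.89 = 0.12882
α₁ = 1/(1 + 0.0061660 + 0.12882) = 1/1.1350 = 0.8811; α₂ = α₁·K2/[H⁺] = 0.1135
α₁ + 2α₂ = 1.1081
DIC = CA / (α₁ + 2α₂) = 1.98 / 1.1081 = 1.79 mmol/kg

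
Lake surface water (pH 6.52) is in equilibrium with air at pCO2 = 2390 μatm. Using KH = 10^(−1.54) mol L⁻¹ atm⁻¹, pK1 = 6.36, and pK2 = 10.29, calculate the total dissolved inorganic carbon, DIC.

DIC = 0.169 mmol/L

[CO2*] = KH · pCO2 = 10^(−1.54) × 2390×10^-6 = 6.893×10^-5 mol/L
α₀ = 1/(1 + K1/[H⁺] + K1K2/[H⁺]²) = 1/(1 + 10^+0.16 + 10^-3.61) = 0.4089
DIC = [CO2*]/α₀ = 6.893×10^-5 / 0.4089 = 0.169 mmol/L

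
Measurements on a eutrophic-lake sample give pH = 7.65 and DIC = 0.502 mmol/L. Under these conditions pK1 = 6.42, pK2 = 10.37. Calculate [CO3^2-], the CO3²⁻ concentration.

α₂ = 1 / (1 + [H⁺]/K2 + [H⁺]²/(K1K2)) = 1 / (1 + 10^+2.72 + 10^+1.49)
   = 1 / (1 + 524.81 + 30.903) = 1/556.71 = 0.001796
[CO3²⁻] = α₂ × DIC = 0.001796 × 0.502 = 0.000902 mmol/L = 0.902 μmol/L

[CO3²⁻] = 0.902 μmol/L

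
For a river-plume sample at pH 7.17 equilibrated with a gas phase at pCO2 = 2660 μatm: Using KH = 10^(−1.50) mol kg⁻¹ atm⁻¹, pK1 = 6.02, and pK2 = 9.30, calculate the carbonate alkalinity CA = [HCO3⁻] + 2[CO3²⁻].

[CO2*] = KH · pCO2 = 10^(−1.50) × 2660×10^-6 = 8.412×10^-5 mol/kg
α₀ = 1/(1 + K1/[H⁺] + K1K2/[H⁺]²) = 1/(1 + 10^+1.15 + 10^-0.98) = 0.06566
DIC = [CO2*]/α₀ = 8.412×10^-5 / 0.06566 = 1.281 mmol/kg
CA = (α₁ + 2α₂)·DIC = (0.9275 + 2×0.006875) × 1.281 = 1.21 mmol/kg

CA = 1.21 mmol/kg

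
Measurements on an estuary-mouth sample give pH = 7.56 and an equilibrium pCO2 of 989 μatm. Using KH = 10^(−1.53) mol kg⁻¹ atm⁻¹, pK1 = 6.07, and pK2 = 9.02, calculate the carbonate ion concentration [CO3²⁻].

[CO3²⁻] = 0.0313 mmol/kg

[CO2*] = KH · pCO2 = 10^(−1.53) × 989×10^-6 = 2.919×10^-5 mol/kg
α₀ = 1/(1 + K1/[H⁺] + K1K2/[H⁺]²) = 1/(1 + 10^+1.49 + 10^+0.03) = 0.03033
DIC = [CO2*]/α₀ = 2.919×10^-5 / 0.03033 = 0.9624 mmol/kg
[CO3²⁻] = α₂·DIC; α₂ = 0.03250, so [CO3²⁻] = 0.03250 × 0.9624 = 0.0313 mmol/kg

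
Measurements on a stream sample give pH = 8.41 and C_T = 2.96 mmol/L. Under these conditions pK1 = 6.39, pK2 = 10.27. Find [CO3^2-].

[CO3²⁻] = 0.0399 mmol/L

α₂ = 1 / (1 + [H⁺]/K2 + [H⁺]²/(K1K2)) = 1 / (1 + 10^+1.86 + 10^-0.16)
   = 1 / (1 + 72.444 + 0.69183) = 1/74.135 = 0.01349
[CO3²⁻] = α₂ × DIC = 0.01349 × 2.96 = 0.0399 mmol/L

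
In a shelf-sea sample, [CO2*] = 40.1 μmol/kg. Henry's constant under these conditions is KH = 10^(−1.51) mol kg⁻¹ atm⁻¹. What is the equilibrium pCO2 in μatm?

KH = 10^(−1.51) = 3.090×10^-2 mol kg⁻¹ atm⁻¹
pCO2 = [CO2*]/KH = 40.1×10^-6 / 3.090×10^-2 = 1.30×10^-3 atm = 1300 μatm

pCO2 = 1300 μatm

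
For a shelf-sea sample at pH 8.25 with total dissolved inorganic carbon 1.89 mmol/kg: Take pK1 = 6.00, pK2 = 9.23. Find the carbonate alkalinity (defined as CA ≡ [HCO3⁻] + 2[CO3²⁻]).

CA = [HCO3⁻] + 2[CO3²⁻] = (α₁ + 2α₂)·DIC
At pH 8.25: [H⁺]/K1 = 10^-2.25 = 0.0056234, K2/[H⁺] = 10^-0.98 = 0.10471
α₁ = 1/(1 + 0.0056234 + 0.10471) = 1/1.1103 = 0.9006; α₂ = α₁·K2/[H⁺] = 0.09431
α₁ + 2α₂ = 1.0892
CA = 1.0892 × 1.89 = 2.06 mmol/kg

CA = 2.06 mmol/kg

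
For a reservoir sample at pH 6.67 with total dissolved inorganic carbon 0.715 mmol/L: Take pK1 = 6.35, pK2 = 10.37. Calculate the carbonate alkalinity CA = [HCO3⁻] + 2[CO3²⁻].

CA = [HCO3⁻] + 2[CO3²⁻] = (α₁ + 2α₂)·DIC
At pH 6.67: [H⁺]/K1 = 10^-0.32 = 0.47863, K2/[H⁺] = 10^-3.70 = 0.00019953
α₁ = 1/(1 + 0.47863 + 0.00019953) = 1/1.4788 = 0.6762; α₂ = α₁·K2/[H⁺] = 0.0001349
α₁ + 2α₂ = 0.6765
CA = 0.6765 × 0.715 = 0.484 mmol/L

CA = 0.484 mmol/L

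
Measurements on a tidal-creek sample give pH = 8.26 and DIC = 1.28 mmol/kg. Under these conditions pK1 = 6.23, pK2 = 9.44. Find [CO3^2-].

[CO3²⁻] = 0.0786 mmol/kg

α₂ = 1 / (1 + [H⁺]/K2 + [H⁺]²/(K1K2)) = 1 / (1 + 10^+1.18 + 10^-0.85)
   = 1 / (1 + 15.136 + 0.14125) = 1/16.277 = 0.06144
[CO3²⁻] = α₂ × DIC = 0.06144 × 1.28 = 0.0786 mmol/kg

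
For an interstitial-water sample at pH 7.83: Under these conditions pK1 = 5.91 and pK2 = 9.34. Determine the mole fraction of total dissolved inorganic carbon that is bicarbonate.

α₁ = 1 / (1 + [H⁺]/K1 + K2/[H⁺]) = 1 / (1 + 10^-1.92 + 10^-1.51)
   = 1 / (1 + 0.012023 + 0.030903) = 1/1.0429 = 0.9588

α₁ = 0.959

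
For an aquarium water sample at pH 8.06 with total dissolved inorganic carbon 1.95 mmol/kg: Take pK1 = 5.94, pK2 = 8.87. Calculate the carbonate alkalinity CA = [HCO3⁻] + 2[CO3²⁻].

CA = 2.20 mmol/kg

CA = [HCO3⁻] + 2[CO3²⁻] = (α₁ + 2α₂)·DIC
At pH 8.06: [H⁺]/K1 = 10^-2.12 = 0.0075858, K2/[H⁺] = 10^-0.81 = 0.15488
α₁ = 1/(1 + 0.0075858 + 0.15488) = 1/1.1625 = 0.8602; α₂ = α₁·K2/[H⁺] = 0.1332
α₁ + 2α₂ = 1.1267
CA = 1.1267 × 1.95 = 2.20 mmol/kg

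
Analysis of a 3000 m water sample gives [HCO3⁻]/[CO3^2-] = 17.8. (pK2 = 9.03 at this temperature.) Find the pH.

pH = 7.78

From K2 = [H⁺][CO3^2-]/[HCO3⁻]:  pH = pK2 − log₁₀([HCO3⁻]/[CO3^2-])
log₁₀(17.8) = +1.250
pH = 9.03 − (+1.250) = 7.78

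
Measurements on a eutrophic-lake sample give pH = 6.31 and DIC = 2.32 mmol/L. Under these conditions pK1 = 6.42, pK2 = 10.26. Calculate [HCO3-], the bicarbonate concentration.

α₁ = 1 / (1 + [H⁺]/K1 + K2/[H⁺]) = 1 / (1 + 10^+0.11 + 10^-3.95)
   = 1 / (1 + 1.2882 + 0.00011220) = 1/2.2884 = 0.4370
[HCO3⁻] = α₁ × DIC = 0.4370 × 2.32 = 1.01 mmol/L

[HCO3⁻] = 1.01 mmol/L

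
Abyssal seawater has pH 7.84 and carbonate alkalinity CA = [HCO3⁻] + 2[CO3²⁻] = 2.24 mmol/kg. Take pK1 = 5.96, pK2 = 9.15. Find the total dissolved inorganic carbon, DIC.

DIC = 2.17 mmol/kg

CA = [HCO3⁻] + 2[CO3²⁻] = (α₁ + 2α₂)·DIC
At pH 7.84: [H⁺]/K1 = 10^-1.88 = 0.013183, K2/[H⁺] = 10^-1.31 = 0.048978
α₁ = 1/(1 + 0.013183 + 0.048978) = 1/1.0622 = 0.9415; α₂ = α₁·K2/[H⁺] = 0.04611
α₁ + 2α₂ = 1.0337
DIC = CA / (α₁ + 2α₂) = 2.24 / 1.0337 = 2.17 mmol/kg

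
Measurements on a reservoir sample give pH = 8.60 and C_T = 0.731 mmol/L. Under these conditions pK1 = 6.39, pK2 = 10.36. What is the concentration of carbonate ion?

α₂ = 1 / (1 + [H⁺]/K2 + [H⁺]²/(K1K2)) = 1 / (1 + 10^+1.76 + 10^-0.45)
   = 1 / (1 + 57.544 + 0.35481) = 1/58.899 = 0.01698
[CO3²⁻] = α₂ × DIC = 0.01698 × 0.731 = 0.0124 mmol/L = 12.4 μmol/L

[CO3²⁻] = 12.4 μmol/L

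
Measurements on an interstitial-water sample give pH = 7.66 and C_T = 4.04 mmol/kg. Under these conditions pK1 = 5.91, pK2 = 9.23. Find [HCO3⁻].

α₁ = 1 / (1 + [H⁺]/K1 + K2/[H⁺]) = 1 / (1 + 10^-1.75 + 10^-1.57)
   = 1 / (1 + 0.017783 + 0.026915) = 1/1.0447 = 0.9572
[HCO3⁻] = α₁ × DIC = 0.9572 × 4.04 = 3.87 mmol/kg

[HCO3⁻] = 3.87 mmol/kg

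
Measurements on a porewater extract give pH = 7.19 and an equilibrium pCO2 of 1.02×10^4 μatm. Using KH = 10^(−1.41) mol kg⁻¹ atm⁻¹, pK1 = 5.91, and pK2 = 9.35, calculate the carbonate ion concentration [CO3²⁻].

[CO2*] = KH · pCO2 = 10^(−1.41) × 1.02×10^4×10^-6 = 3.968×10^-4 mol/kg
α₀ = 1/(1 + K1/[H⁺] + K1K2/[H⁺]²) = 1/(1 + 10^+1.28 + 10^-0.88) = 0.04954
DIC = [CO2*]/α₀ = 3.968×10^-4 / 0.04954 = 8.011 mmol/kg
[CO3²⁻] = α₂·DIC; α₂ = 0.006530, so [CO3²⁻] = 0.006530 × 8.011 = 0.0523 mmol/kg

[CO3²⁻] = 0.0523 mmol/kg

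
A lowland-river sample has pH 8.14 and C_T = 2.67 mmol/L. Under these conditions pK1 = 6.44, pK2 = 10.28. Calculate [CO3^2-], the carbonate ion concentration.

[CO3²⁻] = 18.8 μmol/L

α₂ = 1 / (1 + [H⁺]/K2 + [H⁺]²/(K1K2)) = 1 / (1 + 10^+2.14 + 10^+0.44)
   = 1 / (1 + 138.04 + 2.7542) = 1/141.79 = 0.007053
[CO3²⁻] = α₂ × DIC = 0.007053 × 2.67 = 0.0188 mmol/L = 18.8 μmol/L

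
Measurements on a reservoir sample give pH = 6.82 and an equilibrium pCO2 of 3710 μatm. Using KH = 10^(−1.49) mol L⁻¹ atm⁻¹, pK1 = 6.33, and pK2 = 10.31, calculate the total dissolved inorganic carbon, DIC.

DIC = 0.491 mmol/L

[CO2*] = KH · pCO2 = 10^(−1.49) × 3710×10^-6 = 1.201×10^-4 mol/L
α₀ = 1/(1 + K1/[H⁺] + K1K2/[H⁺]²) = 1/(1 + 10^+0.49 + 10^-3.00) = 0.2444
DIC = [CO2*]/α₀ = 1.201×10^-4 / 0.2444 = 0.491 mmol/L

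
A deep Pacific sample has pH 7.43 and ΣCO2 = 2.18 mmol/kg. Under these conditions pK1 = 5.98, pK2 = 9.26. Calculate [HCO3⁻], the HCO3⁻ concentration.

α₁ = 1 / (1 + [H⁺]/K1 + K2/[H⁺]) = 1 / (1 + 10^-1.45 + 10^-1.83)
   = 1 / (1 + 0.035481 + 0.014791) = 1/1.0503 = 0.9521
[HCO3⁻] = α₁ × DIC = 0.9521 × 2.18 = 2.08 mmol/kg

[HCO3⁻] = 2.08 mmol/kg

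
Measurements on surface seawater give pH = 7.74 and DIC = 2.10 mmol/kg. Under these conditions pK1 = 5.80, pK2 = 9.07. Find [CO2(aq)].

[CO2*] = 0.0228 mmol/kg

α₀ = 1 / (1 + K1/[H⁺] + K1K2/[H⁺]²) = 1 / (1 + 10^+1.94 + 10^+0.61)
   = 1 / (1 + 87.096 + 4.0738) = 1/92.170 = 0.01085
[CO2*] = α₀ × DIC = 0.01085 × 2.10 = 0.0228 mmol/kg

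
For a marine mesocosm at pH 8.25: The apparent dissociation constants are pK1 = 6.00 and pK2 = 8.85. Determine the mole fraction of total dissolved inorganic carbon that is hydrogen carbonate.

α₁ = 0.796

α₁ = 1 / (1 + [H⁺]/K1 + K2/[H⁺]) = 1 / (1 + 10^-2.25 + 10^-0.60)
   = 1 / (1 + 0.0056234 + 0.25119) = 1/1.2568 = 0.7957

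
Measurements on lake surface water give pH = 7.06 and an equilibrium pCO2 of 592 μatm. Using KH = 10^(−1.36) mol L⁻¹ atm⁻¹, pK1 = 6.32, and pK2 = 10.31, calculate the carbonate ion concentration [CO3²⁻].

[CO3²⁻] = 0.0799 μmol/L

[CO2*] = KH · pCO2 = 10^(−1.36) × 592×10^-6 = 2.584×10^-5 mol/L
α₀ = 1/(1 + K1/[H⁺] + K1K2/[H⁺]²) = 1/(1 + 10^+0.74 + 10^-2.51) = 0.1539
DIC = [CO2*]/α₀ = 2.584×10^-5 / 0.1539 = 0.1679 mmol/L
[CO3²⁻] = α₂·DIC; α₂ = 0.0004755, so [CO3²⁻] = 0.0004755 × 0.1679 = 7.99×10^-5 mmol/L = 0.0799 μmol/L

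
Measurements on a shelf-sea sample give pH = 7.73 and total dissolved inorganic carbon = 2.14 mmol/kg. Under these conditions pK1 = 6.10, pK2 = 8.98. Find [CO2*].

α₀ = 1 / (1 + K1/[H⁺] + K1K2/[H⁺]²) = 1 / (1 + 10^+1.63 + 10^+0.38)
   = 1 / (1 + 42.658 + 2.3988) = 1/46.057 = 0.02171
[CO2*] = α₀ × DIC = 0.02171 × 2.14 = 0.0465 mmol/kg

[CO2*] = 0.0465 mmol/kg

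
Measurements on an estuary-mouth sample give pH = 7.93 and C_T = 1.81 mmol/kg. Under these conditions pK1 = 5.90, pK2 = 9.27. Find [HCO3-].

α₁ = 1 / (1 + [H⁺]/K1 + K2/[H⁺]) = 1 / (1 + 10^-2.03 + 10^-1.34)
   = 1 / (1 + 0.0093325 + 0.045709) = 1/1.0550 = 0.9478
[HCO3⁻] = α₁ × DIC = 0.9478 × 1.81 = 1.72 mmol/kg

[HCO3⁻] = 1.72 mmol/kg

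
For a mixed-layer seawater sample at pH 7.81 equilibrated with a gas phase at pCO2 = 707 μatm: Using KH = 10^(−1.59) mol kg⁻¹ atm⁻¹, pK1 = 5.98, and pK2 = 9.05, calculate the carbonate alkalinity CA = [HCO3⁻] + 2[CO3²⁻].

[CO2*] = KH · pCO2 = 10^(−1.59) × 707×10^-6 = 1.817×10^-5 mol/kg
α₀ = 1/(1 + K1/[H⁺] + K1K2/[H⁺]²) = 1/(1 + 10^+1.83 + 10^+0.59) = 0.01379
DIC = [CO2*]/α₀ = 1.817×10^-5 / 0.01379 = 1.317 mmol/kg
CA = (α₁ + 2α₂)·DIC = (0.9325 + 2×0.05366) × 1.317 = 1.37 mmol/kg

CA = 1.37 mmol/kg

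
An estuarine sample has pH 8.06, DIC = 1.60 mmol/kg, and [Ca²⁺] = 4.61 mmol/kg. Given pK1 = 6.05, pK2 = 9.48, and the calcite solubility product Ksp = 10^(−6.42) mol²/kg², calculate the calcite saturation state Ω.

Ω = 0.704

α₂ = 1 / (1 + [H⁺]/K2 + [H⁺]²/(K1K2)) = 1 / (1 + 10^+1.42 + 10^-0.59)
   = 1 / (1 + 26.303 + 0.25704) = 1/27.560 = 0.03628
[CO3²⁻] = α₂ × DIC = 0.03628 × 1.60 = 0.05806 mmol/kg
Ksp = 10^(−6.42) = 3.802×10^-7
Ω = [Ca²⁺][CO3²⁻]/Ksp = (4.61×10^-3)(5.806×10^-5) / 3.802×10^-7 = 0.704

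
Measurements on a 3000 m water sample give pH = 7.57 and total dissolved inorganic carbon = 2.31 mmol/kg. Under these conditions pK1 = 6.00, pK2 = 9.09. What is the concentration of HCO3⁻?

[HCO3⁻] = 2.19 mmol/kg

α₁ = 1 / (1 + [H⁺]/K1 + K2/[H⁺]) = 1 / (1 + 10^-1.57 + 10^-1.52)
   = 1 / (1 + 0.026915 + 0.030200) = 1/1.0571 = 0.9460
[HCO3⁻] = α₁ × DIC = 0.9460 × 2.31 = 2.19 mmol/kg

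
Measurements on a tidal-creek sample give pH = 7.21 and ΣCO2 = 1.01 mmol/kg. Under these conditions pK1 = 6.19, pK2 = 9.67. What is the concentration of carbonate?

[CO3²⁻] = 3.19 μmol/kg

α₂ = 1 / (1 + [H⁺]/K2 + [H⁺]²/(K1K2)) = 1 / (1 + 10^+2.46 + 10^+1.44)
   = 1 / (1 + 288.40 + 27.542) = 1/316.95 = 0.003155
[CO3²⁻] = α₂ × DIC = 0.003155 × 1.01 = 0.00319 mmol/kg = 3.19 μmol/kg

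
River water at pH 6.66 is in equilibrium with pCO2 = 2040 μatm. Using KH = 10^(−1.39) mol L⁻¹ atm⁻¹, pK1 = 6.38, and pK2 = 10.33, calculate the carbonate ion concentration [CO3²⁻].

[CO3²⁻] = 0.0339 μmol/L

[CO2*] = KH · pCO2 = 10^(−1.39) × 2040×10^-6 = 8.311×10^-5 mol/L
α₀ = 1/(1 + K1/[H⁺] + K1K2/[H⁺]²) = 1/(1 + 10^+0.28 + 10^-3.39) = 0.3441
DIC = [CO2*]/α₀ = 8.311×10^-5 / 0.3441 = 0.2415 mmol/L
[CO3²⁻] = α₂·DIC; α₂ = 0.0001402, so [CO3²⁻] = 0.0001402 × 0.2415 = 3.39×10^-5 mmol/L = 0.0339 μmol/L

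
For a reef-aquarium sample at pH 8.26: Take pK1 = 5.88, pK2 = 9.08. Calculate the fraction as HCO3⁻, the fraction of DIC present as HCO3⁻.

α₁ = 0.865

α₁ = 1 / (1 + [H⁺]/K1 + K2/[H⁺]) = 1 / (1 + 10^-2.38 + 10^-0.82)
   = 1 / (1 + 0.0041687 + 0.15136) = 1/1.1555 = 0.8654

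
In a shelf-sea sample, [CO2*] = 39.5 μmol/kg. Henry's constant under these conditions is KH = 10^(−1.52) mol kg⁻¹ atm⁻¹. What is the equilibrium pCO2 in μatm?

pCO2 = 1310 μatm

KH = 10^(−1.52) = 3.020×10^-2 mol kg⁻¹ atm⁻¹
pCO2 = [CO2*]/KH = 39.5×10^-6 / 3.020×10^-2 = 1.31×10^-3 atm = 1310 μatm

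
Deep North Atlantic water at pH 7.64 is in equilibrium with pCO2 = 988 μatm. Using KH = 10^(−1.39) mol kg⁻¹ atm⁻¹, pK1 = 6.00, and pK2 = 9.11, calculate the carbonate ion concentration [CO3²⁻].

[CO2*] = KH · pCO2 = 10^(−1.39) × 988×10^-6 = 4.025×10^-5 mol/kg
α₀ = 1/(1 + K1/[H⁺] + K1K2/[H⁺]²) = 1/(1 + 10^+1.64 + 10^+0.17) = 0.02168
DIC = [CO2*]/α₀ = 4.025×10^-5 / 0.02168 = 1.857 mmol/kg
[CO3²⁻] = α₂·DIC; α₂ = 0.03206, so [CO3²⁻] = 0.03206 × 1.857 = 0.0595 mmol/kg

[CO3²⁻] = 0.0595 mmol/kg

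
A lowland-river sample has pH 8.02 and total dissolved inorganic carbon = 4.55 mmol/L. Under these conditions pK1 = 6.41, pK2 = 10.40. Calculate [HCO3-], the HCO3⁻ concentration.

α₁ = 1 / (1 + [H⁺]/K1 + K2/[H⁺]) = 1 / (1 + 10^-1.61 + 10^-2.38)
   = 1 / (1 + 0.024547 + 0.0041687) = 1/1.0287 = 0.9721
[HCO3⁻] = α₁ × DIC = 0.9721 × 4.55 = 4.42 mmol/L

[HCO3⁻] = 4.42 mmol/L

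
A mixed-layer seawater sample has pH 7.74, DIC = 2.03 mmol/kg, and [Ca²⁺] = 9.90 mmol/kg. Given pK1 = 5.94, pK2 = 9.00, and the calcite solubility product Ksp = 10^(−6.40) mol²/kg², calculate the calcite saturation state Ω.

α₂ = 1 / (1 + [H⁺]/K2 + [H⁺]²/(K1K2)) = 1 / (1 + 10^+1.26 + 10^-0.54)
   = 1 / (1 + 18.197 + 0.28840) = 1/19.485 = 0.05132
[CO3²⁻] = α₂ × DIC = 0.05132 × 2.03 = 0.1042 mmol/kg
Ksp = 10^(−6.40) = 3.981×10^-7
Ω = [Ca²⁺][CO3²⁻]/Ksp = (9.90×10^-3)(1.042×10^-4) / 3.981×10^-7 = 2.59

Ω = 2.59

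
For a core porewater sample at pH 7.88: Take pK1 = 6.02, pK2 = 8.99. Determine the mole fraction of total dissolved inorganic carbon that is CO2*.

α₀ = 0.0126

α₀ = 1 / (1 + K1/[H⁺] + K1K2/[H⁺]²) = 1 / (1 + 10^+1.86 + 10^+0.75)
   = 1 / (1 + 72.444 + 5.6234) = 1/79.067 = 0.01265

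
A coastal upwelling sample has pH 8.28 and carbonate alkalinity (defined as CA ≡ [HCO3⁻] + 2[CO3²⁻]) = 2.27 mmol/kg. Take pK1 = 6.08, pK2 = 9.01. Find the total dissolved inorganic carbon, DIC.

CA = [HCO3⁻] + 2[CO3²⁻] = (α₁ + 2α₂)·DIC
At pH 8.28: [H⁺]/K1 = 10^-2.20 = 0.0063096, K2/[H⁺] = 10^-0.73 = 0.18621
α₁ = 1/(1 + 0.0063096 + 0.18621) = 1/1.1925 = 0.8386; α₂ = α₁·K2/[H⁺] = 0.1561
α₁ + 2α₂ = 1.1509
DIC = CA / (α₁ + 2α₂) = 2.27 / 1.1509 = 1.97 mmol/kg

DIC = 1.97 mmol/kg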